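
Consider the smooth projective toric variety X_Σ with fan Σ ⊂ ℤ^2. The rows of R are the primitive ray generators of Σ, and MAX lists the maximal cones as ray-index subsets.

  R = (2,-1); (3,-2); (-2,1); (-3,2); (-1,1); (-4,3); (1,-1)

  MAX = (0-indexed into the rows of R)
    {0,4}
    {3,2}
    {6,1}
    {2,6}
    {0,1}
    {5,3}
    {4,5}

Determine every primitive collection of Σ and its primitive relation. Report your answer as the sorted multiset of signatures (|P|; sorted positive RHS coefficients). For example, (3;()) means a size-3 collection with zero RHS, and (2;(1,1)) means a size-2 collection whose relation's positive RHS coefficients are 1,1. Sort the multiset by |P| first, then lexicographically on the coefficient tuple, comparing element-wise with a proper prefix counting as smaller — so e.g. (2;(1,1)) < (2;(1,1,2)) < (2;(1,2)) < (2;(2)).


Minimal non-faces — 14 found among 7 rays, 7 max cones:

  {0,2}:  v_{0} + v_{2} = 0  so sig = (2;())
  {1,3}:  v_{1} + v_{3} = 0  so sig = (2;())
  {4,6}:  v_{4} + v_{6} = 0  so sig = (2;())
  {0,3}:  v_{0} + v_{3} = v_{4}  so sig = (2;(1))
  {0,6}:  v_{0} + v_{6} = v_{1}  so sig = (2;(1))
  {1,2}:  v_{1} + v_{2} = v_{6}  so sig = (2;(1))
  {1,4}:  v_{1} + v_{4} = v_{0}  so sig = (2;(1))
  {1,5}:  v_{1} + v_{5} = v_{4}  so sig = (2;(1))
  {2,4}:  v_{2} + v_{4} = v_{3}  so sig = (2;(1))
  {3,4}:  v_{3} + v_{4} = v_{5}  so sig = (2;(1))
  {3,6}:  v_{3} + v_{6} = v_{2}  so sig = (2;(1))
  {5,6}:  v_{5} + v_{6} = v_{3}  so sig = (2;(1))
  {0,5}:  v_{0} + v_{5} = 2·v_{4}  so sig = (2;(2))
  {2,5}:  v_{2} + v_{5} = 2·v_{3}  so sig = (2;(2))

so the primitive-relation signature multiset is
[(2;()), (2;()), (2;()), (2;(1)), (2;(1)), (2;(1)), (2;(1)), (2;(1)), (2;(1)), (2;(1)), (2;(1)), (2;(1)), (2;(2)), (2;(2))]


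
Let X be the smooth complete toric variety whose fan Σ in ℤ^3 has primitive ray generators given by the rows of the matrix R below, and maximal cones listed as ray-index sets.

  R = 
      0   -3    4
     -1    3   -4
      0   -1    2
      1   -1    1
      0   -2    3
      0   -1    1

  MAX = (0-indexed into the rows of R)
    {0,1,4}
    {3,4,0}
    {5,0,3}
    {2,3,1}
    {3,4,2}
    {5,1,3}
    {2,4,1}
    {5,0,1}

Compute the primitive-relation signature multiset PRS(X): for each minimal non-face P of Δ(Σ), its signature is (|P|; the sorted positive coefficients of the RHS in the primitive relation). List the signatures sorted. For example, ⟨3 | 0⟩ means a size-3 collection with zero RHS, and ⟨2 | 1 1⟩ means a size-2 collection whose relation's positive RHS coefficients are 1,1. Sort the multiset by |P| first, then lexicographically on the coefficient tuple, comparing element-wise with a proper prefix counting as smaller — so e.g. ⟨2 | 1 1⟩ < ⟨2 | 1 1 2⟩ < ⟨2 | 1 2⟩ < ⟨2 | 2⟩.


Primitive collections (5):

  • {2,5}:  v_{2} + v_{5} = v_{4}  ⟹  sig = ⟨2 | 1⟩
  • {4,5}:  v_{4} + v_{5} = v_{0}  ⟹  sig = ⟨2 | 1⟩
  • {0,2}:  v_{0} + v_{2} = 2·v_{4}  ⟹  sig = ⟨2 | 2⟩
  • {1,3,4}:  v_{1} + v_{3} + v_{4} = 0  ⟹  sig = ⟨3 | 0⟩
  • {0,1,3}:  v_{0} + v_{1} + v_{3} = v_{5}  ⟹  sig = ⟨3 | 1⟩

Signatures (|P|; sorted positive RHS coefficients), sorted:
    ⟨2 | 1⟩
    ⟨2 | 1⟩
    ⟨2 | 2⟩
    ⟨3 | 0⟩
    ⟨3 | 1⟩


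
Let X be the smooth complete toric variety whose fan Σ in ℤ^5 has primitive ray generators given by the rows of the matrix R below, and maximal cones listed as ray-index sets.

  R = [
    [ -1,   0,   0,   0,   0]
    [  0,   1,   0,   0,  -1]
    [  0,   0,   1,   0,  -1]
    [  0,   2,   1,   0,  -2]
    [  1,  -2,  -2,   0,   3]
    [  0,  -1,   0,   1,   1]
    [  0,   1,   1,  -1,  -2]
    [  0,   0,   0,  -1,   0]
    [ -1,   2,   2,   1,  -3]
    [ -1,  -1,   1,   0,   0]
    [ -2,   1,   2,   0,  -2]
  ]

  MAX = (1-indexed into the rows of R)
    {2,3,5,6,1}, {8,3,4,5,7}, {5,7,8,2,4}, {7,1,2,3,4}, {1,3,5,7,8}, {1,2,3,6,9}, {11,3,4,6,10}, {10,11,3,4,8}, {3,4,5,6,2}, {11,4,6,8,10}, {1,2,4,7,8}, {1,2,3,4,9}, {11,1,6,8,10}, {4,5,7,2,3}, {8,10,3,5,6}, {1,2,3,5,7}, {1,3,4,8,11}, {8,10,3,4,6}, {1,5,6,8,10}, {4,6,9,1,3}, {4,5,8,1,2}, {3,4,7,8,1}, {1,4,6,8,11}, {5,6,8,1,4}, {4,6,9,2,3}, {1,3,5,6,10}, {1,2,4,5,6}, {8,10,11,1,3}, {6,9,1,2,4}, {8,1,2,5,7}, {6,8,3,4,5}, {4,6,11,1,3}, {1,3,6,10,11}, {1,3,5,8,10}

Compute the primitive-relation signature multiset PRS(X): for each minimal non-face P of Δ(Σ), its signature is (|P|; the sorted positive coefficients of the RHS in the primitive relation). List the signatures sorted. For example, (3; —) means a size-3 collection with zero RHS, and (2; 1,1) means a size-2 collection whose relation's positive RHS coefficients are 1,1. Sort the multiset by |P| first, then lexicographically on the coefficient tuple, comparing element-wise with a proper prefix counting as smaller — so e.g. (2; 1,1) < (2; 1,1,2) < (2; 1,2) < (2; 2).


20 minimal non-faces of Δ(Σ) (on 11 rays):

  • {6,7}:  v_{6} + v_{7} = v_{3} ; sig = (2; 1)
  • {2,10}:  v_{2} + v_{10} = v_{1} + v_{3} ; sig = (2; 1,1)
  • {5,9}:  v_{5} + v_{9} = v_{2} + v_{6} ; sig = (2; 1,1)
  • {5,11}:  v_{5} + v_{11} = v_{1} + v_{6} + v_{8} ; sig = (2; 1,1,1)
  • {8,9}:  v_{8} + v_{9} = v_{1} + v_{3} + v_{4} ; sig = (2; 1,1,1)
  • {7,9}:  v_{7} + v_{9} = v_{1} + v_{2} + 2·v_{3} + v_{4} ; sig = (2; 1,1,1,2)
  • {2,11}:  v_{2} + v_{11} = 2·v_{1} + v_{3} + v_{4} ; sig = (2; 1,1,2)
  • {7,10}:  v_{7} + v_{10} = v_{1} + 2·v_{3} + v_{8} ; sig = (2; 1,1,2)
  • {7,11}:  v_{7} + v_{11} = 2·v_{1} + 2·v_{3} + v_{4} + v_{8} ; sig = (2; 1,1,2,2)
  • {9,10}:  v_{9} + v_{10} = 2·v_{1} + 2·v_{3} + v_{4} + v_{6} ; sig = (2; 1,1,2,2)
  • {9,11}:  v_{9} + v_{11} = 3·v_{1} + 2·v_{3} + 2·v_{4} + v_{6} ; sig = (2; 1,2,2,3)
  • {2,6,8}:  v_{2} + v_{6} + v_{8} = 0 ; sig = (3; —)
  • {1,4,10}:  v_{1} + v_{4} + v_{10} = v_{11} ; sig = (3; 1)
  • {2,3,8}:  v_{2} + v_{3} + v_{8} = v_{7} ; sig = (3; 1)
  • {4,5,10}:  v_{4} + v_{5} + v_{10} = v_{6} + v_{8} ; sig = (3; 1,1)
  • {1,3,4,5}:  v_{1} + v_{3} + v_{4} + v_{5} = 0 ; sig = (4; —)
  • {1,3,6,8}:  v_{1} + v_{3} + v_{6} + v_{8} = v_{10} ; sig = (4; 1)
  • {1,4,5,7}:  v_{1} + v_{4} + v_{5} + v_{7} = v_{2} + v_{8} ; sig = (4; 1,1)
  • {3,6,8,11}:  v_{3} + v_{6} + v_{8} + v_{11} = v_{4} + 2·v_{10} ; sig = (4; 1,2)
  • {1,2,3,4,6}:  v_{1} + v_{2} + v_{3} + v_{4} + v_{6} = v_{9} ; sig = (5; 1)

so the primitive-relation signature multiset is
[(2; 1), (2; 1,1), (2; 1,1), (2; 1,1,1), (2; 1,1,1), (2; 1,1,1,2), (2; 1,1,2), (2; 1,1,2), (2; 1,1,2,2), (2; 1,1,2,2), (2; 1,2,2,3), (3; —), (3; 1), (3; 1), (3; 1,1), (4; —), (4; 1), (4; 1,1), (4; 1,2), (5; 1)]


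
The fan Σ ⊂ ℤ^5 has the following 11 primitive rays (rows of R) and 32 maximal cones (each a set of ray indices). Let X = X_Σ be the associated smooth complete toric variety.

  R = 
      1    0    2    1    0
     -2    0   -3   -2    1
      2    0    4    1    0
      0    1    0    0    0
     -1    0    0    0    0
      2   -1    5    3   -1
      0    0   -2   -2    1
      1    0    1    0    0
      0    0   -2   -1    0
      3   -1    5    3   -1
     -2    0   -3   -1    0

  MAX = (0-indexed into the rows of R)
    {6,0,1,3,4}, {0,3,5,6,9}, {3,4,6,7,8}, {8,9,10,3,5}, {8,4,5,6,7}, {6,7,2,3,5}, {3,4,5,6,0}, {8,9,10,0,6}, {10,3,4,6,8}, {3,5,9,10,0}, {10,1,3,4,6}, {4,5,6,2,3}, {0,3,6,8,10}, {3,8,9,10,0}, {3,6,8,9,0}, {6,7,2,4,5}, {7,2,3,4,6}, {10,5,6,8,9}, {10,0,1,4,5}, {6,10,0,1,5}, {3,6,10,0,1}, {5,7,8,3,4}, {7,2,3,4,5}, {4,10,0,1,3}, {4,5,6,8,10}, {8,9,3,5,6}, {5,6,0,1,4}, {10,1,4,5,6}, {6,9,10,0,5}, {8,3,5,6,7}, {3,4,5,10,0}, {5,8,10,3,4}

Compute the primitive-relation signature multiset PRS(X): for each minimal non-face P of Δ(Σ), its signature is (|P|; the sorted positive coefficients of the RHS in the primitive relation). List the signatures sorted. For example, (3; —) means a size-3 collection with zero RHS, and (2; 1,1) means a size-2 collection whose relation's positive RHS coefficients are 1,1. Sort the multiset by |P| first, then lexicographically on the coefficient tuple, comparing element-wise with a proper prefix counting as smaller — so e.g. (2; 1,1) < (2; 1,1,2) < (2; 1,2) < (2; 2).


Δ(Σ) — 11 vertices, 20 min non-faces:

  P = {4,9}:  v_{4} + v_{9} = v_{5}  ⟹  sig = (2; 1)
  P = {1,7}:  v_{1} + v_{7} = v_{4} + v_{6}  ⟹  sig = (2; 1,1)
  P = {1,8}:  v_{1} + v_{8} = v_{6} + v_{10}  ⟹  sig = (2; 1,1)
  P = {2,10}:  v_{2} + v_{10} = v_{4} + v_{7}  ⟹  sig = (2; 1,1)
  P = {7,10}:  v_{7} + v_{10} = v_{4} + v_{8}  ⟹  sig = (2; 1,1)
  P = {0,7}:  v_{0} + v_{7} = v_{3} + v_{5} + v_{6}  ⟹  sig = (2; 1,1,1)
  P = {1,9}:  v_{1} + v_{9} = v_{0} + v_{5} + v_{6} + v_{10}  ⟹  sig = (2; 1,1,1,1)
  P = {2,9}:  v_{2} + v_{9} = v_{3} + 2·v_{5} + v_{6} + v_{7}  ⟹  sig = (2; 1,1,1,2)
  P = {7,9}:  v_{7} + v_{9} = v_{3} + 2·v_{5} + v_{6} + v_{8}  ⟹  sig = (2; 1,1,1,2)
  P = {1,2}:  v_{1} + v_{2} = v_{3} + 2·v_{4} + v_{5} + 2·v_{6}  ⟹  sig = (2; 1,1,2,2)
  P = {0,2}:  v_{0} + v_{2} = 2·v_{3} + v_{4} + 2·v_{5} + 2·v_{6}  ⟹  sig = (2; 1,2,2,2)
  P = {2,8}:  v_{2} + v_{8} = 2·v_{7}  ⟹  sig = (2; 2)
  P = {0,4,8}:  v_{0} + v_{4} + v_{8} = 0  ⟹  sig = (3; —)
  P = {0,5,8}:  v_{0} + v_{5} + v_{8} = v_{9}  ⟹  sig = (3; 1)
  P = {1,3,5}:  v_{1} + v_{3} + v_{5} = v_{0} + v_{4}  ⟹  sig = (3; 1,1)
  P = {3,5,6,10}:  v_{3} + v_{5} + v_{6} + v_{10} = 0  ⟹  sig = (4; —)
  P = {0,4,6,10}:  v_{0} + v_{4} + v_{6} + v_{10} = v_{1}  ⟹  sig = (4; 1)
  P = {3,6,9,10}:  v_{3} + v_{6} + v_{9} + v_{10} = v_{0} + v_{8}  ⟹  sig = (4; 1,1)
  P = {3,4,5,6,7}:  v_{3} + v_{4} + v_{5} + v_{6} + v_{7} = v_{2}  ⟹  sig = (5; 1)
  P = {3,4,5,6,8}:  v_{3} + v_{4} + v_{5} + v_{6} + v_{8} = v_{7}  ⟹  sig = (5; 1)

so the primitive-relation signature multiset is
[(2; 1), (2; 1,1), (2; 1,1), (2; 1,1), (2; 1,1), (2; 1,1,1), (2; 1,1,1,1), (2; 1,1,1,2), (2; 1,1,1,2), (2; 1,1,2,2), (2; 1,2,2,2), (2; 2), (3; —), (3; 1), (3; 1,1), (4; —), (4; 1), (4; 1,1), (5; 1), (5; 1)]


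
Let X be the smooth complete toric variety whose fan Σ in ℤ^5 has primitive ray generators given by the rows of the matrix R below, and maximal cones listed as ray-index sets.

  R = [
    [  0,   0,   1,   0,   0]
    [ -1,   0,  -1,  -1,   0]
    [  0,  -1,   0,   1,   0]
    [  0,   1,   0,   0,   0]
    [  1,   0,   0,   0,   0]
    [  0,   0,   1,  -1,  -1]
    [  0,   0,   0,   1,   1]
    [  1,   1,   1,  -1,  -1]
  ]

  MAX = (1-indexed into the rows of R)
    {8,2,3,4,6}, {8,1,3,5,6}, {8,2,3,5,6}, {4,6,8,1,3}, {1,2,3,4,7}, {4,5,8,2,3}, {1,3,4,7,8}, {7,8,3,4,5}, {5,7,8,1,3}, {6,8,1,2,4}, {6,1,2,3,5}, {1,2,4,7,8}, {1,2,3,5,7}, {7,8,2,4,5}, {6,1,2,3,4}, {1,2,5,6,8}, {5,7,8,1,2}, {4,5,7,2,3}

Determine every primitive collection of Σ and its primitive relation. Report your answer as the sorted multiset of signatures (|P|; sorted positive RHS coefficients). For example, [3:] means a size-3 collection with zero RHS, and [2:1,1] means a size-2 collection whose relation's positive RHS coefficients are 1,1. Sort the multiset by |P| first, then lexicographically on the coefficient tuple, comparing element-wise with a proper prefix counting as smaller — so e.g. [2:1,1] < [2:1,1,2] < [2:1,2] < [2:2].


Minimal non-faces — 5 found among 8 rays, 18 max cones:

  {6,7}:  v_{6} + v_{7} = v_{1}  →  sig = [2:1]
  {4,5,6}:  v_{4} + v_{5} + v_{6} = v_{8}  →  sig = [3:1]
  {1,4,5}:  v_{1} + v_{4} + v_{5} = v_{7} + v_{8}  →  sig = [3:1,1]
  {2,3,7,8}:  v_{2} + v_{3} + v_{7} + v_{8} = 0  →  sig = [4:]
  {1,2,3,8}:  v_{1} + v_{2} + v_{3} + v_{8} = v_{6}  →  sig = [4:1]

Sorted signature multiset PRS(X):
[[2:1], [3:1], [3:1,1], [4:], [4:1]]


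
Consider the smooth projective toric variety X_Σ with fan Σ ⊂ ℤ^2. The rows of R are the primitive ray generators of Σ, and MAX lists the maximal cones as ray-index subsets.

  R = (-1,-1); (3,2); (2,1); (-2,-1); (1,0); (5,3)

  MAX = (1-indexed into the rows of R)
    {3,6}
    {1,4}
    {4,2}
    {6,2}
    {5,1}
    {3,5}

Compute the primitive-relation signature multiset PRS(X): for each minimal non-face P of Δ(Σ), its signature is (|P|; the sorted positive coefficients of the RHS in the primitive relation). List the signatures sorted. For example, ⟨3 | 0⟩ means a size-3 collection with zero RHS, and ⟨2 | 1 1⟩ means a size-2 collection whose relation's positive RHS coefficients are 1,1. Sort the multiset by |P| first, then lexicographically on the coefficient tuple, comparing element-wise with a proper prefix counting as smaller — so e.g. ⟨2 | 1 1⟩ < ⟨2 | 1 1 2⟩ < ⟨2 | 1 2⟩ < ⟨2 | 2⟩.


Δ(Σ) — 6 vertices, 9 min non-faces:

  P={3,4}:  v_{3} + v_{4} = 0  →  sig = ⟨2 | 0⟩
  P={1,2}:  v_{1} + v_{2} = v_{3}  →  sig = ⟨2 | 1⟩
  P={1,3}:  v_{1} + v_{3} = v_{5}  →  sig = ⟨2 | 1⟩
  P={2,3}:  v_{2} + v_{3} = v_{6}  →  sig = ⟨2 | 1⟩
  P={4,5}:  v_{4} + v_{5} = v_{1}  →  sig = ⟨2 | 1⟩
  P={4,6}:  v_{4} + v_{6} = v_{2}  →  sig = ⟨2 | 1⟩
  P={1,6}:  v_{1} + v_{6} = 2·v_{3}  →  sig = ⟨2 | 2⟩
  P={2,5}:  v_{2} + v_{5} = 2·v_{3}  →  sig = ⟨2 | 2⟩
  P={5,6}:  v_{5} + v_{6} = 3·v_{3}  →  sig = ⟨2 | 3⟩

Signatures (|P|; sorted positive RHS coefficients), sorted:
[⟨2 | 0⟩, ⟨2 | 1⟩, ⟨2 | 1⟩, ⟨2 | 1⟩, ⟨2 | 1⟩, ⟨2 | 1⟩, ⟨2 | 2⟩, ⟨2 | 2⟩, ⟨2 | 3⟩]


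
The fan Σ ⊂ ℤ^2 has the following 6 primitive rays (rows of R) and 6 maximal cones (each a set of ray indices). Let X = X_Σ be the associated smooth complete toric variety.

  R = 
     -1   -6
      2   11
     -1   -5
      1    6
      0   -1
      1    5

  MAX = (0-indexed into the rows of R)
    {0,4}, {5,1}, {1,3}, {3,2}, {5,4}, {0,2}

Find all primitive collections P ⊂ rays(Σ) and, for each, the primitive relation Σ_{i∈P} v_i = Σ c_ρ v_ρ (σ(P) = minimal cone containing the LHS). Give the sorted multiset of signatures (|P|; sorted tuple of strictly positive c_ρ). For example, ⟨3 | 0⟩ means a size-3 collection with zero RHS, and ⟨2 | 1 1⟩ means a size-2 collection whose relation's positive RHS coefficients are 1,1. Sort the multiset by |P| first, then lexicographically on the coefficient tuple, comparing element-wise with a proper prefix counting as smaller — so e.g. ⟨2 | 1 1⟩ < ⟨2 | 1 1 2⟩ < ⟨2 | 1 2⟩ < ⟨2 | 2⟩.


9 collections generate NE(X_Σ); each relation:

  P={0,3}:  v_{0} + v_{3} = 0  ⇒ sig = ⟨2 | 0⟩
  P={2,5}:  v_{2} + v_{5} = 0  ⇒ sig = ⟨2 | 0⟩
  P={0,1}:  v_{0} + v_{1} = v_{5}  ⇒ sig = ⟨2 | 1⟩
  P={0,5}:  v_{0} + v_{5} = v_{4}  ⇒ sig = ⟨2 | 1⟩
  P={1,2}:  v_{1} + v_{2} = v_{3}  ⇒ sig = ⟨2 | 1⟩
  P={2,4}:  v_{2} + v_{4} = v_{0}  ⇒ sig = ⟨2 | 1⟩
  P={3,4}:  v_{3} + v_{4} = v_{5}  ⇒ sig = ⟨2 | 1⟩
  P={3,5}:  v_{3} + v_{5} = v_{1}  ⇒ sig = ⟨2 | 1⟩
  P={1,4}:  v_{1} + v_{4} = 2·v_{5}  ⇒ sig = ⟨2 | 2⟩

Hence PRS(X_Σ) =
    ⟨2 | 0⟩
    ⟨2 | 0⟩
    ⟨2 | 1⟩
    ⟨2 | 1⟩
    ⟨2 | 1⟩
    ⟨2 | 1⟩
    ⟨2 | 1⟩
    ⟨2 | 1⟩
    ⟨2 | 2⟩


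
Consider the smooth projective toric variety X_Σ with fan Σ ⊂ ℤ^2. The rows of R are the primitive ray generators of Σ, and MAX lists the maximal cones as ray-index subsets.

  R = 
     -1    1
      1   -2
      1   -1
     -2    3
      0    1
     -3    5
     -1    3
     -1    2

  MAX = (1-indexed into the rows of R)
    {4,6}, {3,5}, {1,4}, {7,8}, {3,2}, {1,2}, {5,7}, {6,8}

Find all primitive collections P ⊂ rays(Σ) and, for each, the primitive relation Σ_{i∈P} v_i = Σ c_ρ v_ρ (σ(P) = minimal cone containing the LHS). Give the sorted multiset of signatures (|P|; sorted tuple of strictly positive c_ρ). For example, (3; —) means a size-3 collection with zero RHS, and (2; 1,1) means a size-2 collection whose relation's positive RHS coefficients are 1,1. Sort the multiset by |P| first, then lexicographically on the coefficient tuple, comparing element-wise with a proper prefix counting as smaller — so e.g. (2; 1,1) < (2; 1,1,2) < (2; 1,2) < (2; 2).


20 minimal non-faces of Δ(Σ) (on 8 rays):

  {1,3}:  v_{1} + v_{3} = 0  →  sig = (2; —)
  {2,8}:  v_{2} + v_{8} = 0  →  sig = (2; —)
  {1,5}:  v_{1} + v_{5} = v_{8}  →  sig = (2; 1)
  {1,8}:  v_{1} + v_{8} = v_{4}  →  sig = (2; 1)
  {2,4}:  v_{2} + v_{4} = v_{1}  →  sig = (2; 1)
  {2,5}:  v_{2} + v_{5} = v_{3}  →  sig = (2; 1)
  {2,6}:  v_{2} + v_{6} = v_{4}  →  sig = (2; 1)
  {2,7}:  v_{2} + v_{7} = v_{5}  →  sig = (2; 1)
  {3,4}:  v_{3} + v_{4} = v_{8}  →  sig = (2; 1)
  {3,8}:  v_{3} + v_{8} = v_{5}  →  sig = (2; 1)
  {4,8}:  v_{4} + v_{8} = v_{6}  →  sig = (2; 1)
  {5,8}:  v_{5} + v_{8} = v_{7}  →  sig = (2; 1)
  {1,6}:  v_{1} + v_{6} = 2·v_{4}  →  sig = (2; 2)
  {1,7}:  v_{1} + v_{7} = 2·v_{8}  →  sig = (2; 2)
  {3,6}:  v_{3} + v_{6} = 2·v_{8}  →  sig = (2; 2)
  {3,7}:  v_{3} + v_{7} = 2·v_{5}  →  sig = (2; 2)
  {4,5}:  v_{4} + v_{5} = 2·v_{8}  →  sig = (2; 2)
  {4,7}:  v_{4} + v_{7} = 3·v_{8}  →  sig = (2; 3)
  {5,6}:  v_{5} + v_{6} = 3·v_{8}  →  sig = (2; 3)
  {6,7}:  v_{6} + v_{7} = 4·v_{8}  →  sig = (2; 4)

so the primitive-relation signature multiset is
{ (2; —) ×2,  (2; 1) ×10,  (2; 2) ×5,  (2; 3) ×2,  (2; 4) }


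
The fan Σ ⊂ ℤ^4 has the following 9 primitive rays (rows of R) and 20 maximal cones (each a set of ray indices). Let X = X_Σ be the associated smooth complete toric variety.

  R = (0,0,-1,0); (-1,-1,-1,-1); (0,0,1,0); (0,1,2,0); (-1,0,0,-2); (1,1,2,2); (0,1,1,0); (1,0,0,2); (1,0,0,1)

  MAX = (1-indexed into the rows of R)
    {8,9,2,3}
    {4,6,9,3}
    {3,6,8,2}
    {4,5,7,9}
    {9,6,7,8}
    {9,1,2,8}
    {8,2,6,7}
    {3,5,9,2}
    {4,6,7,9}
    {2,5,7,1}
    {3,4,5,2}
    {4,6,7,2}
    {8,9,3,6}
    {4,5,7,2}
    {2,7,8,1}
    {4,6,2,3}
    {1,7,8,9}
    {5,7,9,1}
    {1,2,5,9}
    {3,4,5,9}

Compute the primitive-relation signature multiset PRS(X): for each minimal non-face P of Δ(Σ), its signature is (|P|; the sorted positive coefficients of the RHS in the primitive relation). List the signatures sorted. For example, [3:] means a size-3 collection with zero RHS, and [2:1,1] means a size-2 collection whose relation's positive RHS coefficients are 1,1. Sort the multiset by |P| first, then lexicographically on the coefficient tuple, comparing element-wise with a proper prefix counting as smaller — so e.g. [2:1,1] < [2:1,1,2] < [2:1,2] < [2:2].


Δ(Σ) — 9 vertices, 10 min non-faces:

  • {1,3}:  v_{1} + v_{3} = 0  ⟹  sig = [2:]
  • {5,8}:  v_{5} + v_{8} = 0  ⟹  sig = [2:]
  • {1,4}:  v_{1} + v_{4} = v_{7}  ⟹  sig = [2:1]
  • {3,7}:  v_{3} + v_{7} = v_{4}  ⟹  sig = [2:1]
  • {4,8}:  v_{4} + v_{8} = v_{6}  ⟹  sig = [2:1]
  • {5,6}:  v_{5} + v_{6} = v_{4}  ⟹  sig = [2:1]
  • {1,6}:  v_{1} + v_{6} = v_{7} + v_{8}  ⟹  sig = [2:1,1]
  • {2,7,9}:  v_{2} + v_{7} + v_{9} = 0  ⟹  sig = [3:]
  • {2,4,9}:  v_{2} + v_{4} + v_{9} = v_{3}  ⟹  sig = [3:1]
  • {2,6,9}:  v_{2} + v_{6} + v_{9} = v_{3} + v_{8}  ⟹  sig = [3:1,1]

Hence PRS(X_Σ) =
{ [2:] ×2,  [2:1] ×4,  [2:1,1],  [3:],  [3:1],  [3:1,1] }


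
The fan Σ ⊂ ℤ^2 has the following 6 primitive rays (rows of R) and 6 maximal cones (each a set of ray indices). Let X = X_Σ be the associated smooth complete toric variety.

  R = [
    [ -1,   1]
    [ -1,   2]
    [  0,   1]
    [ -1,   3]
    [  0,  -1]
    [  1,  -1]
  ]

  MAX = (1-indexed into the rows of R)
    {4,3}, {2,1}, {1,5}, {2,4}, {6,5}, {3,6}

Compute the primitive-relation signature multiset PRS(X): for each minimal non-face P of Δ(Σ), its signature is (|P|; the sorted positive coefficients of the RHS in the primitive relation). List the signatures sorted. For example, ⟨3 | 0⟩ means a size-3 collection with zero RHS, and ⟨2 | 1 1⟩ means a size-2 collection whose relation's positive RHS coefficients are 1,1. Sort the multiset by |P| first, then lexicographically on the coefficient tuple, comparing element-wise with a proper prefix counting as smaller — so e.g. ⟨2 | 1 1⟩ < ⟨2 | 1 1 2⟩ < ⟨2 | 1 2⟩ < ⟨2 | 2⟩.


|primitive collections| = 9. Relations:

  {1,6}:  v_{1} + v_{6} = 0 ; sig = ⟨2 | 0⟩
  {3,5}:  v_{3} + v_{5} = 0 ; sig = ⟨2 | 0⟩
  {1,3}:  v_{1} + v_{3} = v_{2} ; sig = ⟨2 | 1⟩
  {2,3}:  v_{2} + v_{3} = v_{4} ; sig = ⟨2 | 1⟩
  {2,5}:  v_{2} + v_{5} = v_{1} ; sig = ⟨2 | 1⟩
  {2,6}:  v_{2} + v_{6} = v_{3} ; sig = ⟨2 | 1⟩
  {4,5}:  v_{4} + v_{5} = v_{2} ; sig = ⟨2 | 1⟩
  {1,4}:  v_{1} + v_{4} = 2·v_{2} ; sig = ⟨2 | 2⟩
  {4,6}:  v_{4} + v_{6} = 2·v_{3} ; sig = ⟨2 | 2⟩

so the primitive-relation signature multiset is
    ⟨2 | 0⟩
    ⟨2 | 0⟩
    ⟨2 | 1⟩
    ⟨2 | 1⟩
    ⟨2 | 1⟩
    ⟨2 | 1⟩
    ⟨2 | 1⟩
    ⟨2 | 2⟩
    ⟨2 | 2⟩


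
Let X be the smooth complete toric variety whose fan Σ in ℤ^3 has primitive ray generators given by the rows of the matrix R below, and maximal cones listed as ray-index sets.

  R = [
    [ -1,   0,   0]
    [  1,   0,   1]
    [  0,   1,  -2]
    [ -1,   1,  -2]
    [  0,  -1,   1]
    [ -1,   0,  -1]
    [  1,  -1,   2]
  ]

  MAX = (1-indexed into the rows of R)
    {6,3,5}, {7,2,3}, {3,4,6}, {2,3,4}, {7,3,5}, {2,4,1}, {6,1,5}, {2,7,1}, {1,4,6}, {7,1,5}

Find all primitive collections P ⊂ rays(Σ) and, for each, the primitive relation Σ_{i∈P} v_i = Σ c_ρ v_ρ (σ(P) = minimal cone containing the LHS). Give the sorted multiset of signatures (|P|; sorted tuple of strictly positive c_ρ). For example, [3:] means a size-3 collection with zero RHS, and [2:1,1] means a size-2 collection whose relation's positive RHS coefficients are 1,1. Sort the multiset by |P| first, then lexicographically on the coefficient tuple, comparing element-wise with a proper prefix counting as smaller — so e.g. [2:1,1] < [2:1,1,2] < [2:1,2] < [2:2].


|primitive collections| = 6. Relations:

  P={2,6}:  v_{2} + v_{6} = 0 ; sig = [2:]
  P={4,7}:  v_{4} + v_{7} = 0 ; sig = [2:]
  P={1,3}:  v_{1} + v_{3} = v_{4} ; sig = [2:1]
  P={2,5}:  v_{2} + v_{5} = v_{7} ; sig = [2:1]
  P={4,5}:  v_{4} + v_{5} = v_{6} ; sig = [2:1]
  P={6,7}:  v_{6} + v_{7} = v_{5} ; sig = [2:1]

Sorted signature multiset PRS(X):
    |P|=2: 6 collections, coeffs (), (), (1), (1), (1), (1)


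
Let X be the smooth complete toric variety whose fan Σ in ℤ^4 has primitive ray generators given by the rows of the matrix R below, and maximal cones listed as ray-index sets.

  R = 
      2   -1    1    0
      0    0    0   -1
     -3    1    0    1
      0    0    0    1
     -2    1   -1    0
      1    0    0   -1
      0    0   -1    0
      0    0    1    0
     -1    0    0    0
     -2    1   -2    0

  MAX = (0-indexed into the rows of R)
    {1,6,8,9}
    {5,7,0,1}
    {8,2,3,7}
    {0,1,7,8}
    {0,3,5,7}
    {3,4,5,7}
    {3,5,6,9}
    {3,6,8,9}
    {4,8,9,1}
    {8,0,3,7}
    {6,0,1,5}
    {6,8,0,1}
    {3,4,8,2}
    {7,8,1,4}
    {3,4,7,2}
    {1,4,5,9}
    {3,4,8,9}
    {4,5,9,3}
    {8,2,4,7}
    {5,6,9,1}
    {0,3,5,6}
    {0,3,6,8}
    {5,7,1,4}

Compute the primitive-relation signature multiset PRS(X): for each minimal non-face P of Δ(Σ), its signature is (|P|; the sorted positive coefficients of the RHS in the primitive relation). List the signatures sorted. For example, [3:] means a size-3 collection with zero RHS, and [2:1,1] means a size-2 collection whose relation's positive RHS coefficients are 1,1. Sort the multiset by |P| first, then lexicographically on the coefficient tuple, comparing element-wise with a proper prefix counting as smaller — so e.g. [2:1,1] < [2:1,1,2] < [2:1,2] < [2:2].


Σ has 13 primitive collections:

  P={0,4}:  v_{0} + v_{4} = 0  ⟹  sig = [2:]
  P={1,3}:  v_{1} + v_{3} = 0  ⟹  sig = [2:]
  P={6,7}:  v_{6} + v_{7} = 0  ⟹  sig = [2:]
  P={0,9}:  v_{0} + v_{9} = v_{6}  ⟹  sig = [2:1]
  P={4,6}:  v_{4} + v_{6} = v_{9}  ⟹  sig = [2:1]
  P={5,8}:  v_{5} + v_{8} = v_{1}  ⟹  sig = [2:1]
  P={7,9}:  v_{7} + v_{9} = v_{4}  ⟹  sig = [2:1]
  P={2,5}:  v_{2} + v_{5} = v_{4} + v_{7}  ⟹  sig = [2:1,1]
  P={0,2}:  v_{0} + v_{2} = v_{3} + v_{7} + v_{8}  ⟹  sig = [2:1,1,1]
  P={1,2}:  v_{1} + v_{2} = v_{4} + v_{7} + v_{8}  ⟹  sig = [2:1,1,1]
  P={2,6}:  v_{2} + v_{6} = v_{3} + v_{4} + v_{8}  ⟹  sig = [2:1,1,1]
  P={2,9}:  v_{2} + v_{9} = v_{3} + 2·v_{4} + v_{8}  ⟹  sig = [2:1,1,2]
  P={3,4,7,8}:  v_{3} + v_{4} + v_{7} + v_{8} = v_{2}  ⟹  sig = [4:1]

Signatures (|P|; sorted positive RHS coefficients), sorted:
    |P|=2: 12 collections, coeffs (), (), (), (1), (1), (1), (1), (1,1), (1,1,1), (1,1,1), (1,1,1), (1,1,2)
    |P|=4: 1 collection, coeffs (1)


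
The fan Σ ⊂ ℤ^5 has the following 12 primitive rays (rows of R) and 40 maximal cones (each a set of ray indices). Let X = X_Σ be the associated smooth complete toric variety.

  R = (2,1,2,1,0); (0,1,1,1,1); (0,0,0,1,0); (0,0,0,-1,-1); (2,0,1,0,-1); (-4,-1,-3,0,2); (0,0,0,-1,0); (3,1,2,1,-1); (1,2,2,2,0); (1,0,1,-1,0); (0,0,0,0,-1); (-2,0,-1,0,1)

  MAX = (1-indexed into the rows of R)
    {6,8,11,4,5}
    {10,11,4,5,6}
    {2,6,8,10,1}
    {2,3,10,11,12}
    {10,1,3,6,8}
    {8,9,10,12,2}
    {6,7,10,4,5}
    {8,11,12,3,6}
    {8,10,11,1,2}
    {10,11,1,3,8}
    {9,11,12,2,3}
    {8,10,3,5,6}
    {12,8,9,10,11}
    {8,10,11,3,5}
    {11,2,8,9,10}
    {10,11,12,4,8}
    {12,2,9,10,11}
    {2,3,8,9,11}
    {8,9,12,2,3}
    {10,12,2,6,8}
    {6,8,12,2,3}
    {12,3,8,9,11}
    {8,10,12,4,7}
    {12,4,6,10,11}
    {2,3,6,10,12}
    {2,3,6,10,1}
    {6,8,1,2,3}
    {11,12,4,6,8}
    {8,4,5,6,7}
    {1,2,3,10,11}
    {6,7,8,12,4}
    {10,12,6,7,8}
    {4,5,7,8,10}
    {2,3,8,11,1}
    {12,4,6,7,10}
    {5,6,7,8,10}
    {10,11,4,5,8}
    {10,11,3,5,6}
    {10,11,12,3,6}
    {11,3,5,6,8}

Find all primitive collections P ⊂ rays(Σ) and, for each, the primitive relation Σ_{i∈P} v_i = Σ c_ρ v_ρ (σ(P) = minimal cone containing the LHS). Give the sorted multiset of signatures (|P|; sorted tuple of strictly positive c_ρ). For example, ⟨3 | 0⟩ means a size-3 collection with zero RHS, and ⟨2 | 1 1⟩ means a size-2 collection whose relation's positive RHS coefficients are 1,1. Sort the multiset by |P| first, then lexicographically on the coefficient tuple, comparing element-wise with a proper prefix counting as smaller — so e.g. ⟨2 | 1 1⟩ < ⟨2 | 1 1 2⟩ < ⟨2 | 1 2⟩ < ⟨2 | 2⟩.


The 24 primitive collections of Σ (r=12, n=5):

  P={3,7}:  v_{3} + v_{7} = 0  →  sig = ⟨2 | 0⟩
  P={5,12}:  v_{5} + v_{12} = 0  →  sig = ⟨2 | 0⟩
  P={1,12}:  v_{1} + v_{12} = v_{2}  →  sig = ⟨2 | 1⟩
  P={2,5}:  v_{2} + v_{5} = v_{1}  →  sig = ⟨2 | 1⟩
  P={3,4}:  v_{3} + v_{4} = v_{11}  →  sig = ⟨2 | 1⟩
  P={7,11}:  v_{7} + v_{11} = v_{4}  →  sig = ⟨2 | 1⟩
  P={1,5}:  v_{1} + v_{5} = v_{3} + v_{8} + v_{10}  →  sig = ⟨2 | 1 1 1⟩
  P={1,7}:  v_{1} + v_{7} = v_{8} + v_{10} + v_{12}  →  sig = ⟨2 | 1 1 1⟩
  P={5,9}:  v_{5} + v_{9} = v_{2} + v_{8} + v_{11}  →  sig = ⟨2 | 1 1 1⟩
  P={1,4}:  v_{1} + v_{4} = v_{8} + v_{10} + v_{11} + v_{12}  →  sig = ⟨2 | 1 1 1 1⟩
  P={2,4}:  v_{2} + v_{4} = v_{8} + v_{10} + v_{11} + 2·v_{12}  →  sig = ⟨2 | 1 1 1 2⟩
  P={1,9}:  v_{1} + v_{9} = 2·v_{2} + v_{8} + v_{11}  →  sig = ⟨2 | 1 1 2⟩
  P={2,7}:  v_{2} + v_{7} = v_{8} + v_{10} + 2·v_{12}  →  sig = ⟨2 | 1 1 2⟩
  P={7,9}:  v_{7} + v_{9} = 2·v_{8} + v_{10} + v_{11} + 3·v_{12}  →  sig = ⟨2 | 1 1 2 3⟩
  P={6,9}:  v_{6} + v_{9} = v_{3} + v_{8} + 3·v_{12}  →  sig = ⟨2 | 1 1 3⟩
  P={4,9}:  v_{4} + v_{9} = 2·v_{8} + v_{10} + 2·v_{11} + 3·v_{12}  →  sig = ⟨2 | 1 2 2 3⟩
  P={1,6,11}:  v_{1} + v_{6} + v_{11} = v_{3} + v_{12}  →  sig = ⟨3 | 1 1⟩
  P={3,9,10}:  v_{3} + v_{9} + v_{10} = v_{1} + v_{2} + v_{11}  →  sig = ⟨3 | 1 1 1⟩
  P={2,6,11}:  v_{2} + v_{6} + v_{11} = v_{3} + 2·v_{12}  →  sig = ⟨3 | 1 2⟩
  P={6,8,10,11}:  v_{6} + v_{8} + v_{10} + v_{11} = 0  →  sig = ⟨4 | 0⟩
  P={2,8,11,12}:  v_{2} + v_{8} + v_{11} + v_{12} = v_{9}  →  sig = ⟨4 | 1⟩
  P={3,8,10,12}:  v_{3} + v_{8} + v_{10} + v_{12} = v_{1}  →  sig = ⟨4 | 1⟩
  P={4,6,8,10}:  v_{4} + v_{6} + v_{8} + v_{10} = v_{7}  →  sig = ⟨4 | 1⟩
  P={2,3,8,10}:  v_{2} + v_{3} + v_{8} + v_{10} = 2·v_{1}  →  sig = ⟨4 | 2⟩

Signatures (|P|; sorted positive RHS coefficients), sorted:
[⟨2 | 0⟩, ⟨2 | 0⟩, ⟨2 | 1⟩, ⟨2 | 1⟩, ⟨2 | 1⟩, ⟨2 | 1⟩, ⟨2 | 1 1 1⟩, ⟨2 | 1 1 1⟩, ⟨2 | 1 1 1⟩, ⟨2 | 1 1 1 1⟩, ⟨2 | 1 1 1 2⟩, ⟨2 | 1 1 2⟩, ⟨2 | 1 1 2⟩, ⟨2 | 1 1 2 3⟩, ⟨2 | 1 1 3⟩, ⟨2 | 1 2 2 3⟩, ⟨3 | 1 1⟩, ⟨3 | 1 1 1⟩, ⟨3 | 1 2⟩, ⟨4 | 0⟩, ⟨4 | 1⟩, ⟨4 | 1⟩, ⟨4 | 1⟩, ⟨4 | 2⟩]


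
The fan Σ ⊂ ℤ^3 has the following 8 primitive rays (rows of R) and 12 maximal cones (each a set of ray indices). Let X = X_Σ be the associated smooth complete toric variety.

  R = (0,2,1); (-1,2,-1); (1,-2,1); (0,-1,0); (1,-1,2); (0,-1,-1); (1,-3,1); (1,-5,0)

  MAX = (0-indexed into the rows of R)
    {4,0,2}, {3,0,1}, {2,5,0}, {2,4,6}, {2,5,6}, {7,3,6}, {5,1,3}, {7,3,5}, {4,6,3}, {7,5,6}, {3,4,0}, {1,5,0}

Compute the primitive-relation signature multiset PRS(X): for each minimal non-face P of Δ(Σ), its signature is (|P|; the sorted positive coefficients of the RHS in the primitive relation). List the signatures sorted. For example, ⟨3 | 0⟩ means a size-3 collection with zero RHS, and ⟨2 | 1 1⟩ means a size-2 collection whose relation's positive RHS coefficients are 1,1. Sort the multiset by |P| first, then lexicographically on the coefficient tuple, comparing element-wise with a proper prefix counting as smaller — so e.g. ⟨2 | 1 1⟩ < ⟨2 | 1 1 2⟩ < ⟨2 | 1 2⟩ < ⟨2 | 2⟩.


|primitive collections| = 12. Relations:

  • {1,2}:  v_{1} + v_{2} = 0  ⇒ sig = ⟨2 | 0⟩
  • {0,6}:  v_{0} + v_{6} = v_{4}  ⇒ sig = ⟨2 | 1⟩
  • {0,7}:  v_{0} + v_{7} = v_{6}  ⇒ sig = ⟨2 | 1⟩
  • {1,6}:  v_{1} + v_{6} = v_{3}  ⇒ sig = ⟨2 | 1⟩
  • {2,3}:  v_{2} + v_{3} = v_{6}  ⇒ sig = ⟨2 | 1⟩
  • {4,5}:  v_{4} + v_{5} = v_{2}  ⇒ sig = ⟨2 | 1⟩
  • {1,4}:  v_{1} + v_{4} = v_{0} + v_{3}  ⇒ sig = ⟨2 | 1 1⟩
  • {1,7}:  v_{1} + v_{7} = 2·v_{3} + v_{5}  ⇒ sig = ⟨2 | 1 2⟩
  • {2,7}:  v_{2} + v_{7} = v_{5} + 2·v_{6}  ⇒ sig = ⟨2 | 1 2⟩
  • {4,7}:  v_{4} + v_{7} = 2·v_{6}  ⇒ sig = ⟨2 | 2⟩
  • {0,3,5}:  v_{0} + v_{3} + v_{5} = 0  ⇒ sig = ⟨3 | 0⟩
  • {3,5,6}:  v_{3} + v_{5} + v_{6} = v_{7}  ⇒ sig = ⟨3 | 1⟩

Hence PRS(X_Σ) =
    |P|=2: 10 collections, coeffs (), (1), (1), (1), (1), (1), (1,1), (1,2), (1,2), (2)
    |P|=3: 2 collections, coeffs (), (1)


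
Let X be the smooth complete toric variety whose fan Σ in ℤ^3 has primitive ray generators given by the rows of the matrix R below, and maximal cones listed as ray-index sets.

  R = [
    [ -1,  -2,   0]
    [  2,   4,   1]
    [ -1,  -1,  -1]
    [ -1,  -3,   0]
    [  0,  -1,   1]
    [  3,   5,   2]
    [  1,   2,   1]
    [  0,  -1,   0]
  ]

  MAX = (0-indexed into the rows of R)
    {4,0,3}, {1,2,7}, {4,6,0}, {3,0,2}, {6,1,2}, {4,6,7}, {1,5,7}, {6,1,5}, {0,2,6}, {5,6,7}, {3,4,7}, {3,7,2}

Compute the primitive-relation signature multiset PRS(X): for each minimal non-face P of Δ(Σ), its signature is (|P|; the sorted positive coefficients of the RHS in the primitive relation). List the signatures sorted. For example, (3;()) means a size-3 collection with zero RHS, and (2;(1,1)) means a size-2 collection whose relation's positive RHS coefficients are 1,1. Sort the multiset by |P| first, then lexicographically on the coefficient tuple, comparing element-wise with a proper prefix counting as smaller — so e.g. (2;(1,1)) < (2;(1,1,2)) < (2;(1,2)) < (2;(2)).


|primitive collections| = 12. Relations:

  P={0,1}:  v_{0} + v_{1} = v_{6}  ⇒ sig = (2;(1))
  P={0,7}:  v_{0} + v_{7} = v_{3}  ⇒ sig = (2;(1))
  P={2,4}:  v_{2} + v_{4} = v_{0}  ⇒ sig = (2;(1))
  P={2,5}:  v_{2} + v_{5} = v_{1}  ⇒ sig = (2;(1))
  P={3,6}:  v_{3} + v_{6} = v_{4}  ⇒ sig = (2;(1))
  P={1,3}:  v_{1} + v_{3} = v_{6} + v_{7}  ⇒ sig = (2;(1,1))
  P={0,5}:  v_{0} + v_{5} = 2·v_{6} + v_{7}  ⇒ sig = (2;(1,2))
  P={1,4}:  v_{1} + v_{4} = 2·v_{6} + v_{7}  ⇒ sig = (2;(1,2))
  P={3,5}:  v_{3} + v_{5} = 2·v_{6} + 2·v_{7}  ⇒ sig = (2;(2,2))
  P={4,5}:  v_{4} + v_{5} = 3·v_{6} + 2·v_{7}  ⇒ sig = (2;(2,3))
  P={2,6,7}:  v_{2} + v_{6} + v_{7} = 0  ⇒ sig = (3;())
  P={1,6,7}:  v_{1} + v_{6} + v_{7} = v_{5}  ⇒ sig = (3;(1))

Hence PRS(X_Σ) =
[(2;(1)), (2;(1)), (2;(1)), (2;(1)), (2;(1)), (2;(1,1)), (2;(1,2)), (2;(1,2)), (2;(2,2)), (2;(2,3)), (3;()), (3;(1))]


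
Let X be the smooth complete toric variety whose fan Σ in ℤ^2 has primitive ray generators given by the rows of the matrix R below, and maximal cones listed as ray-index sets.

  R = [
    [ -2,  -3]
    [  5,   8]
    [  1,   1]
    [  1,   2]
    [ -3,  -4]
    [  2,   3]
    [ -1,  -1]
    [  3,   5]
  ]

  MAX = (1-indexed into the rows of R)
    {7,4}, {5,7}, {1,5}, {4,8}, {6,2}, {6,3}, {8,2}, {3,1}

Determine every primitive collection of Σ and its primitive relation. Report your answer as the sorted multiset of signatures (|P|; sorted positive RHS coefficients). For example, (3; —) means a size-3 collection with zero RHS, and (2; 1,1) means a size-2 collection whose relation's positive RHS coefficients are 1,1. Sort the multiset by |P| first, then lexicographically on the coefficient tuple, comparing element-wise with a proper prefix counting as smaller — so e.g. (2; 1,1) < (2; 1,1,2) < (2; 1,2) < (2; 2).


Δ(Σ) — 8 vertices, 20 min non-faces:

  {1,6}:  v_{1} + v_{6} = 0  ⇒ sig = (2; —)
  {3,7}:  v_{3} + v_{7} = 0  ⇒ sig = (2; —)
  {1,2}:  v_{1} + v_{2} = v_{8}  ⇒ sig = (2; 1)
  {1,4}:  v_{1} + v_{4} = v_{7}  ⇒ sig = (2; 1)
  {1,7}:  v_{1} + v_{7} = v_{5}  ⇒ sig = (2; 1)
  {1,8}:  v_{1} + v_{8} = v_{4}  ⇒ sig = (2; 1)
  {3,4}:  v_{3} + v_{4} = v_{6}  ⇒ sig = (2; 1)
  {3,5}:  v_{3} + v_{5} = v_{1}  ⇒ sig = (2; 1)
  {4,6}:  v_{4} + v_{6} = v_{8}  ⇒ sig = (2; 1)
  {5,6}:  v_{5} + v_{6} = v_{7}  ⇒ sig = (2; 1)
  {6,7}:  v_{6} + v_{7} = v_{4}  ⇒ sig = (2; 1)
  {6,8}:  v_{6} + v_{8} = v_{2}  ⇒ sig = (2; 1)
  {2,7}:  v_{2} + v_{7} = v_{4} + v_{8}  ⇒ sig = (2; 1,1)
  {5,8}:  v_{5} + v_{8} = v_{4} + v_{7}  ⇒ sig = (2; 1,1)
  {2,4}:  v_{2} + v_{4} = 2·v_{8}  ⇒ sig = (2; 2)
  {2,5}:  v_{2} + v_{5} = 2·v_{4}  ⇒ sig = (2; 2)
  {3,8}:  v_{3} + v_{8} = 2·v_{6}  ⇒ sig = (2; 2)
  {4,5}:  v_{4} + v_{5} = 2·v_{7}  ⇒ sig = (2; 2)
  {7,8}:  v_{7} + v_{8} = 2·v_{4}  ⇒ sig = (2; 2)
  {2,3}:  v_{2} + v_{3} = 3·v_{6}  ⇒ sig = (2; 3)

so the primitive-relation signature multiset is
[(2; —), (2; —), (2; 1), (2; 1), (2; 1), (2; 1), (2; 1), (2; 1), (2; 1), (2; 1), (2; 1), (2; 1), (2; 1,1), (2; 1,1), (2; 2), (2; 2), (2; 2), (2; 2), (2; 2), (2; 3)]


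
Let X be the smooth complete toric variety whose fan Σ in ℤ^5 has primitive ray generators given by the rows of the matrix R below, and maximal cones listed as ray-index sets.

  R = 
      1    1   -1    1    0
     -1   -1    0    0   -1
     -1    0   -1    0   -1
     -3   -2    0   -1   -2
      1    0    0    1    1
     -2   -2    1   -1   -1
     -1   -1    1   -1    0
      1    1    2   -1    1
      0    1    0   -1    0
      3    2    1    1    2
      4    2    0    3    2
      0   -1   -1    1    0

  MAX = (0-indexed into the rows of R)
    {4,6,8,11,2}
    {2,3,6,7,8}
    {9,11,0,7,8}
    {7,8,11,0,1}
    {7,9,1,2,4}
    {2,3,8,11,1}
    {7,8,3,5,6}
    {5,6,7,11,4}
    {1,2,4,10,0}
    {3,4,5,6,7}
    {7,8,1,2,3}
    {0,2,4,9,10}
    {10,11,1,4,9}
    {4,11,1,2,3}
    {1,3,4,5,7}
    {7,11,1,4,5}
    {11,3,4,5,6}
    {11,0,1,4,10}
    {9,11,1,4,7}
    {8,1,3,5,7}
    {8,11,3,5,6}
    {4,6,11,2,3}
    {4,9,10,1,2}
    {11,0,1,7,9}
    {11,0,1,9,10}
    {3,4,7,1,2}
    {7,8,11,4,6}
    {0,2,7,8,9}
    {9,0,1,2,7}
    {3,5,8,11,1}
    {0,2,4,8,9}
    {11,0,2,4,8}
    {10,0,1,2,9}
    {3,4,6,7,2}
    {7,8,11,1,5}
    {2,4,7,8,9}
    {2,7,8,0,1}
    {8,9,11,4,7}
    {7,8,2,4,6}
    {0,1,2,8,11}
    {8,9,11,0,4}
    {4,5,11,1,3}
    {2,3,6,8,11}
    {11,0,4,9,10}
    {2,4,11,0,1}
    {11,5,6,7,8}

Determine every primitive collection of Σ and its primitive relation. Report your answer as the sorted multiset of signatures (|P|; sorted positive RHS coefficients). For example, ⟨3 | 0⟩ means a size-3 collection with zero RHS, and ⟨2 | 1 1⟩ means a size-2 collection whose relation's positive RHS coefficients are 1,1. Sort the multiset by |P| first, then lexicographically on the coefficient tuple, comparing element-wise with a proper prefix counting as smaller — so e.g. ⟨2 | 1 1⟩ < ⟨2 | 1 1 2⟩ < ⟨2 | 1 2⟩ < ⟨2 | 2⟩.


Σ has 23 primitive collections:

  {0,6}:  v_{0} + v_{6} = 0 — sig = ⟨2 | 0⟩
  {0,5}:  v_{0} + v_{5} = v_{1} — sig = ⟨2 | 1⟩
  {1,6}:  v_{1} + v_{6} = v_{5} — sig = ⟨2 | 1⟩
  {2,5}:  v_{2} + v_{5} = v_{3} — sig = ⟨2 | 1⟩
  {0,3}:  v_{0} + v_{3} = v_{1} + v_{2} — sig = ⟨2 | 1 1⟩
  {6,9}:  v_{6} + v_{9} = v_{4} + v_{7} — sig = ⟨2 | 1 1⟩
  {8,10}:  v_{8} + v_{10} = v_{0} + v_{9} — sig = ⟨2 | 1 1⟩
  {5,9}:  v_{5} + v_{9} = v_{1} + v_{4} + v_{7} — sig = ⟨2 | 1 1 1⟩
  {6,10}:  v_{6} + v_{10} = v_{1} + v_{4} + v_{9} — sig = ⟨2 | 1 1 1⟩
  {3,9}:  v_{3} + v_{9} = v_{1} + v_{2} + v_{4} + v_{7} — sig = ⟨2 | 1 1 1 1⟩
  {3,10}:  v_{3} + v_{10} = 2·v_{1} + v_{2} + v_{4} + v_{9} — sig = ⟨2 | 1 1 1 2⟩
  {5,10}:  v_{5} + v_{10} = 2·v_{1} + v_{4} + v_{9} — sig = ⟨2 | 1 1 2⟩
  {7,10}:  v_{7} + v_{10} = v_{1} + 2·v_{9} — sig = ⟨2 | 1 2⟩
  {1,4,8}:  v_{1} + v_{4} + v_{8} = 0 — sig = ⟨3 | 0⟩
  {2,7,11}:  v_{2} + v_{7} + v_{11} = 0 — sig = ⟨3 | 0⟩
  {0,4,7}:  v_{0} + v_{4} + v_{7} = v_{9} — sig = ⟨3 | 1⟩
  {3,7,11}:  v_{3} + v_{7} + v_{11} = v_{5} — sig = ⟨3 | 1⟩
  {4,5,8}:  v_{4} + v_{5} + v_{8} = v_{6} — sig = ⟨3 | 1⟩
  {1,8,9}:  v_{1} + v_{8} + v_{9} = v_{0} + v_{7} — sig = ⟨3 | 1 1⟩
  {2,9,11}:  v_{2} + v_{9} + v_{11} = v_{0} + v_{4} — sig = ⟨3 | 1 1⟩
  {3,4,8}:  v_{3} + v_{4} + v_{8} = v_{2} + v_{6} — sig = ⟨3 | 1 1⟩
  {2,10,11}:  v_{2} + v_{10} + v_{11} = 2·v_{0} + v_{1} + 2·v_{4} — sig = ⟨3 | 1 2 2⟩
  {0,1,4,9}:  v_{0} + v_{1} + v_{4} + v_{9} = v_{10} — sig = ⟨4 | 1⟩

Sorted signature multiset PRS(X):
    |P|=2: 13 collections, coeffs (), (1), (1), (1), (1,1), (1,1), (1,1), (1,1,1), (1,1,1), (1,1,1,1), (1,1,1,2), (1,1,2), (1,2)
    |P|=3: 9 collections, coeffs (), (), (1), (1), (1), (1,1), (1,1), (1,1), (1,2,2)
    |P|=4: 1 collection, coeffs (1)


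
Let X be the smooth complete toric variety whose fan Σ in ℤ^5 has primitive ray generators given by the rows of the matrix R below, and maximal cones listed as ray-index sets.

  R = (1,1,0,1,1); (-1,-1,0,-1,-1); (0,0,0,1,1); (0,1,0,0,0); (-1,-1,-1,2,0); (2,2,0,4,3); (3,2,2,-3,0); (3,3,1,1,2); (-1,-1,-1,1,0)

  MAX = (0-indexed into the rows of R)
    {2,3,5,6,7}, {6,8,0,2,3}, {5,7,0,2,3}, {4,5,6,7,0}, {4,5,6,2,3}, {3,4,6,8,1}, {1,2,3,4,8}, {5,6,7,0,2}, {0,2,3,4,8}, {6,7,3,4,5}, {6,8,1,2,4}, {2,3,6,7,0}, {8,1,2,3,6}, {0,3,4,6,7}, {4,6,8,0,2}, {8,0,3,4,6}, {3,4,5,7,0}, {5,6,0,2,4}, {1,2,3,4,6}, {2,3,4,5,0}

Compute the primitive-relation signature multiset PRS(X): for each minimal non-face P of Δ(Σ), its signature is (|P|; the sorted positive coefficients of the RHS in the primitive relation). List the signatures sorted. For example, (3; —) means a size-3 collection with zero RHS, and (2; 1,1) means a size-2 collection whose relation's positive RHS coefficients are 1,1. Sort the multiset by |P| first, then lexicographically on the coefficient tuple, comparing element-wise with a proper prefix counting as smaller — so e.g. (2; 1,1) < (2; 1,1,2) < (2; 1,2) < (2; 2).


Δ(Σ) — 9 vertices, 9 min non-faces:

  P = {0,1}:  v_{0} + v_{1} = 0  →  sig = (2; —)
  P = {1,7}:  v_{1} + v_{7} = v_{2} + v_{3} + v_{4} + v_{6}  →  sig = (2; 1,1,1,1)
  P = {5,8}:  v_{5} + v_{8} = 2·v_{0} + v_{2} + v_{4}  →  sig = (2; 1,1,2)
  P = {1,5}:  v_{1} + v_{5} = 2·v_{2} + v_{3} + 2·v_{4} + v_{6}  →  sig = (2; 1,1,2,2)
  P = {7,8}:  v_{7} + v_{8} = 2·v_{0}  →  sig = (2; 2)
  P = {2,4,7}:  v_{2} + v_{4} + v_{7} = v_{5}  →  sig = (3; 1)
  P = {0,3,5,6}:  v_{0} + v_{3} + v_{5} + v_{6} = 2·v_{7}  →  sig = (4; 2)
  P = {0,2,3,4,6}:  v_{0} + v_{2} + v_{3} + v_{4} + v_{6} = v_{7}  →  sig = (5; 1)
  P = {2,3,4,6,8}:  v_{2} + v_{3} + v_{4} + v_{6} + v_{8} = v_{0}  →  sig = (5; 1)

Signatures (|P|; sorted positive RHS coefficients), sorted:
{ (2; —),  (2; 1,1,1,1),  (2; 1,1,2),  (2; 1,1,2,2),  (2; 2),  (3; 1),  (4; 2),  (5; 1) ×2 }
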